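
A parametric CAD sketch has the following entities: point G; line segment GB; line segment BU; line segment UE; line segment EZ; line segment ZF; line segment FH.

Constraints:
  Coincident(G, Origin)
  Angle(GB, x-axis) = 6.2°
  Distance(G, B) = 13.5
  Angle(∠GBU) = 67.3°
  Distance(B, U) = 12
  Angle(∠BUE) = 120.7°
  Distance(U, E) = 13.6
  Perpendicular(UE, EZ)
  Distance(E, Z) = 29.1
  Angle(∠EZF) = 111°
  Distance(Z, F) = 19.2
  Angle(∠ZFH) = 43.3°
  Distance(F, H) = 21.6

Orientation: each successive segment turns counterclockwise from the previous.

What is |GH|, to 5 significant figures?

4.8481

G is at the origin; GB runs at 6.2° with length 13.5, so B = (13.421, 1.4580). ∠GBU = 67.3° gives BU at 118.90° from the x-axis; with |BU| = 12.0, U = (7.6216, 11.964). ∠BUE = 120.7° gives UE at 178.20° from the x-axis; with |UE| = 13.6, E = (-5.9716, 12.391). The perpendicularity gives EZ at right angles to UE, so EZ runs at -91.800°; with |EZ| = 29.1, Z = (-6.8857, -16.695). ∠EZF = 111.0° gives ZF at -22.800° from the x-axis; with |ZF| = 19.2, F = (10.814, -24.135). ∠ZFH = 43.3° gives FH at 113.90° from the x-axis; with |FH| = 21.6, H = (2.0630, -4.3873). Then |GH| = |H − G| = 4.8481.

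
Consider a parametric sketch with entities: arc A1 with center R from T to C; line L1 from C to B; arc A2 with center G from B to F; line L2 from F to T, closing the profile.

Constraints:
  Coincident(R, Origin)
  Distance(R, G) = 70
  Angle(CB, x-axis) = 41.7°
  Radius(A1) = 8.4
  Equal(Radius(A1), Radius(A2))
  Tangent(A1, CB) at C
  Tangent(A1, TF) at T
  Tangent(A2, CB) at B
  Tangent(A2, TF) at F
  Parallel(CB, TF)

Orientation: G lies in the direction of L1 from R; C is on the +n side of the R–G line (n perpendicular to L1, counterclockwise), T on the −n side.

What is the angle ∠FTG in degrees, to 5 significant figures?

6.8428°

The slot axis is L1's direction at 41.7°, so u = (cos 41.7°, sin 41.7°) = (0.74664, 0.66523) and n = (−sin 41.7°, cos 41.7°) = (-0.66523, 0.74664). R is at the origin and G lies 70.0 along u from R, so G = 70.0·u = (52.265, 46.566). Tangency of A1 to both parallel lines with radius 8.4 puts C and T at R ± 8.4·n: C = (-5.5879, 6.2718), T = (5.5879, -6.2718). Equal radii place B and F the same way about G: B = G + 8.4·n = (46.677, 52.838), F = G − 8.4·n = (57.853, 40.294). Then cos ∠FTG = TF·TG / (|TF||TG|), giving 6.8428°.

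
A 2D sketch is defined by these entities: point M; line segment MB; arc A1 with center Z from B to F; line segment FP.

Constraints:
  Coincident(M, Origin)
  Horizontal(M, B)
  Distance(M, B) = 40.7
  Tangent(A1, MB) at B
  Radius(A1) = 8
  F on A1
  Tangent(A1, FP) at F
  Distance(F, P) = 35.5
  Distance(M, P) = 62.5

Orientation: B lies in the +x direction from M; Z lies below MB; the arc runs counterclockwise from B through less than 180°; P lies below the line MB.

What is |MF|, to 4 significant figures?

34.72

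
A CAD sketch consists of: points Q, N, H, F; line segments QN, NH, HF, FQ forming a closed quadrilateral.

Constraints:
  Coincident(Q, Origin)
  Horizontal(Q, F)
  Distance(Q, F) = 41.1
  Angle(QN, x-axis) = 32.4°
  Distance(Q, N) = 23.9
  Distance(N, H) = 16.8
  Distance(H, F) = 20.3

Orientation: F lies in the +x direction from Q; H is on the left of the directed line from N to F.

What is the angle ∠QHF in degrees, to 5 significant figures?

77.026°

Q is at the origin; Q and F share the same y with |QF| = 41.1 and F in +x, so F = (41.1, 0). QN runs at 32.4° with |QN| = 23.9, so N = (20.179, 12.806). H is determined by |NH| = 16.8 and |HF| = 20.3 together: it lies at the intersection of circle(N, 16.8) and circle(F, 20.3). With |NF| = 24.529, the foot of the radical line on NF is 9.6176 from N and the perpendicular offset is √(16.8² − 9.6176²) = 13.775. Taking the left-of-NF solution: H = (35.574, 19.533).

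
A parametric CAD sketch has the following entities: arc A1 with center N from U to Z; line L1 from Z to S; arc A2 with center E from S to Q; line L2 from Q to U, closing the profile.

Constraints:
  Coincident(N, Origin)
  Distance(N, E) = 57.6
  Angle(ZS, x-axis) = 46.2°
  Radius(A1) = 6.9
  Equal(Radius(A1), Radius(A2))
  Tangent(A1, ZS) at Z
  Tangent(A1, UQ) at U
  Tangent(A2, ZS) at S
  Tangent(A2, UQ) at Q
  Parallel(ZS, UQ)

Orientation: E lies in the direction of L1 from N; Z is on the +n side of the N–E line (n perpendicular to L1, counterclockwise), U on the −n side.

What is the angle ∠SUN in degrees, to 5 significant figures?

76.527°

The slot axis is L1's direction at 46.2°, so u = (cos 46.2°, sin 46.2°) = (0.69214, 0.72176) and n = (−sin 46.2°, cos 46.2°) = (-0.72176, 0.69214). N is at the origin and E lies 57.6 along u from N, so E = 57.6·u = (39.867, 41.573). Tangency of A1 to both parallel lines with radius 6.9 puts Z and U at N ± 6.9·n: Z = (-4.9801, 4.7758), U = (4.9801, -4.7758). Equal radii place S and Q the same way about E: S = E + 6.9·n = (34.887, 46.349), Q = E − 6.9·n = (44.848, 36.798). Then cos ∠SUN = US·UN / (|US||UN|), giving 76.527°.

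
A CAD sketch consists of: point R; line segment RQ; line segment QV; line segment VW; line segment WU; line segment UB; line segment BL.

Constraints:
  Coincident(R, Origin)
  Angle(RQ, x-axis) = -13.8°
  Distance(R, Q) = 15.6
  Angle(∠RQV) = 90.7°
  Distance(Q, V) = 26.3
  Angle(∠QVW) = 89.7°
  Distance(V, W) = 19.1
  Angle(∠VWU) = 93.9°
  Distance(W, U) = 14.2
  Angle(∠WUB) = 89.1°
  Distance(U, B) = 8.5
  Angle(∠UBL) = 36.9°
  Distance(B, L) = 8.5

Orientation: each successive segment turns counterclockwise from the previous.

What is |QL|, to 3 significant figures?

24.8

∠WUB = 89.1° gives UB at -17.2° from the x-axis; with |UB| = 8.5, B = (6.93, 10.4). ∠UBL = 36.9° gives BL at 126° from the x-axis; with |BL| = 8.5, L = (1.94, 17.3). Then |QL| = |L − Q| = 24.8.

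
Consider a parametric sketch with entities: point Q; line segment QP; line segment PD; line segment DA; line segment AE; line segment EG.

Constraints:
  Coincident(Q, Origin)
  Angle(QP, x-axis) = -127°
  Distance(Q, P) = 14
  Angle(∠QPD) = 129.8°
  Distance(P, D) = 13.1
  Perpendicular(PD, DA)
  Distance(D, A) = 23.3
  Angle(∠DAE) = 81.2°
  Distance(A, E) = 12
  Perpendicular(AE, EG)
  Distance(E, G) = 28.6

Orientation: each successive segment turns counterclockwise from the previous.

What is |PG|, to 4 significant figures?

8.819

Q is at the origin; QP runs at -127.0° with length 14.0, so P = (-8.425, -11.18). ∠QPD = 129.8° gives PD at -76.80° from the x-axis; with |PD| = 13.1, D = (-5.434, -23.93). PD ⟂ DA, so DA runs at 13.20°; with |DA| = 23.3, A = (17.25, -18.61). ∠DAE = 81.2° gives AE at 112.0° from the x-axis; with |AE| = 12.0, E = (12.76, -7.488). AE ⟂ EG, so EG runs at -158.0°; with |EG| = 28.6, G = (-13.76, -18.20). Then |PG| = |G − P| = 8.819.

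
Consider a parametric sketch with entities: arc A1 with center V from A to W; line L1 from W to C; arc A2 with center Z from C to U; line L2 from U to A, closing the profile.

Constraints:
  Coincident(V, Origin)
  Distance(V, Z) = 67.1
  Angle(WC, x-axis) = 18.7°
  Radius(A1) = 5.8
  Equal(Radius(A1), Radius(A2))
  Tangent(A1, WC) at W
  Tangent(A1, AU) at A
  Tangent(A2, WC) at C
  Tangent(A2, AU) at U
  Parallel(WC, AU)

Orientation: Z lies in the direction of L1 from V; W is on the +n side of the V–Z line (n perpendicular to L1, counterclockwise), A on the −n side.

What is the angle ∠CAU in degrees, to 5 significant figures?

9.8081°

The slot axis is L1's direction at 18.7°, so u = (cos 18.7°, sin 18.7°) = (0.94721, 0.32061) and n = (−sin 18.7°, cos 18.7°) = (-0.32061, 0.94721). V is at the origin and Z lies 67.1 along u from V, so Z = 67.1·u = (63.558, 21.513). Tangency of A1 to both parallel lines with radius 5.8 puts W and A at V ± 5.8·n: W = (-1.8596, 5.4938), A = (1.8596, -5.4938). Equal radii place C and U the same way about Z: C = Z + 5.8·n = (61.698, 27.007), U = Z − 5.8·n = (65.417, 16.019). Then cos ∠CAU = AC·AU / (|AC||AU|), giving 9.8081°.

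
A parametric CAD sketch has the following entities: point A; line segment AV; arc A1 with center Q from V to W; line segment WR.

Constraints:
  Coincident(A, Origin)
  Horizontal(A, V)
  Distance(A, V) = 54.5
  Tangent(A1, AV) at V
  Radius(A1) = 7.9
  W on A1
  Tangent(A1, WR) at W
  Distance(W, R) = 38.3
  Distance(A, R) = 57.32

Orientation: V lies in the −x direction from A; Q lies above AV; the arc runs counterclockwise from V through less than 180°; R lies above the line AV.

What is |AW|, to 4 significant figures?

47.21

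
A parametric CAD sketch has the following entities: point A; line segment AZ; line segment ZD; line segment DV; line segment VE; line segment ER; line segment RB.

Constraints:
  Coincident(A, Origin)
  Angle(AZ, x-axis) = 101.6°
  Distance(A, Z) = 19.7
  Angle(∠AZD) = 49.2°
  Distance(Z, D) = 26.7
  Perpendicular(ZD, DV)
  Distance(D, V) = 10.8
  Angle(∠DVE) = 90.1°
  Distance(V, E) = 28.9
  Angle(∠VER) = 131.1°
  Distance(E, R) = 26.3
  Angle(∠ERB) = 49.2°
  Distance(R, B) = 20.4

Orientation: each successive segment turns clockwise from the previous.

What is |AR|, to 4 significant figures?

40.23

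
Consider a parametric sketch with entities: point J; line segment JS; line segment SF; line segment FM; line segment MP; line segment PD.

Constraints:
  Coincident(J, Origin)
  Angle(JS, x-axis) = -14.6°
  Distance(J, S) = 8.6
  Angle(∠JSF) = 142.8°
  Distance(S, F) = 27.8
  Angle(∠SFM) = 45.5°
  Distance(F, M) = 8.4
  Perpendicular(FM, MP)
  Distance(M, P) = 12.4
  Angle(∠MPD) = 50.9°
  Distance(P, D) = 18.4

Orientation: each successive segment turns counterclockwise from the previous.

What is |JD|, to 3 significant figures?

39.5

The perpendicularity gives MP at right angles to FM, so MP runs at -113°; with |MP| = 12.4, P = (21.4, 0.362). ∠MPD = 50.9° gives PD at 16.2° from the x-axis; with |PD| = 18.4, D = (39.1, 5.49). Then |JD| = |D − J| = 39.5.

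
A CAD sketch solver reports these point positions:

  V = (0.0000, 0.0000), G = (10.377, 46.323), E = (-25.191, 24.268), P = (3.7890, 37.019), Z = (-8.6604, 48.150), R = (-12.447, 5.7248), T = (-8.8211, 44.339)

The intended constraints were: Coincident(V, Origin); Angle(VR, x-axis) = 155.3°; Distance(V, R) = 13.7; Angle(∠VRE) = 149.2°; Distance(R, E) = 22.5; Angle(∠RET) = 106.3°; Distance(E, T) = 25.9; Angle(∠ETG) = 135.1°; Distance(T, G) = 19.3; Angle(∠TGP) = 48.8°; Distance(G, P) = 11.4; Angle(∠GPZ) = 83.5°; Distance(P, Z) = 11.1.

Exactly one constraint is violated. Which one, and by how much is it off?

Distance(P, Z) = 11.1 — off by 5.60.

V = (0.00, 0.00) ✓; VR at 155.3° ✓; |VR| = 13.70 ✓; ∠VRE = 149.2° ✓; |RE| = 22.50 ✓; ∠RET = 106.3° ✓; |ET| = 25.90 ✓; ∠ETG = 135.1° ✓; |TG| = 19.30 ✓; ∠TGP = 48.80° ✓; |GP| = 11.40 ✓; ∠GPZ = 83.50° ✓; |PZ| = 16.70 ✗.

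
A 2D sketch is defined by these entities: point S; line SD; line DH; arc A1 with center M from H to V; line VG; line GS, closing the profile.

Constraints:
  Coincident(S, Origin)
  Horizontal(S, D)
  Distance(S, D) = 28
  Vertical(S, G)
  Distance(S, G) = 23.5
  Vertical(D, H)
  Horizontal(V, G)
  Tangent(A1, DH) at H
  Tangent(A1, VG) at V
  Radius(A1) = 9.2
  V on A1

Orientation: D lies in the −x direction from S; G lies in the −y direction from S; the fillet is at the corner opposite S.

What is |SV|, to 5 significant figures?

30.095

S is at the origin; S and D share the same y with |SD| = 28.0 and D on the −x side, so D = (-28.000, 0.0000). S and G share the same x with |SG| = 23.5 and G on the −y side, so G = (0.0000, -23.500). The virtual corner opposite S is at (-28.000, -23.500). Tangency of A1 to DH means the radius MH is perpendicular to DH and the tangent condition forces MV to be normal to VG, with radius 9.2, so the center M sits 9.2 in from both sides at M = (-18.800, -14.300). That places the tangent points at H = (-28.000, -14.300) on DH and V = (-18.800, -23.500) on VG. Then |SV| = |V − S| = 30.095.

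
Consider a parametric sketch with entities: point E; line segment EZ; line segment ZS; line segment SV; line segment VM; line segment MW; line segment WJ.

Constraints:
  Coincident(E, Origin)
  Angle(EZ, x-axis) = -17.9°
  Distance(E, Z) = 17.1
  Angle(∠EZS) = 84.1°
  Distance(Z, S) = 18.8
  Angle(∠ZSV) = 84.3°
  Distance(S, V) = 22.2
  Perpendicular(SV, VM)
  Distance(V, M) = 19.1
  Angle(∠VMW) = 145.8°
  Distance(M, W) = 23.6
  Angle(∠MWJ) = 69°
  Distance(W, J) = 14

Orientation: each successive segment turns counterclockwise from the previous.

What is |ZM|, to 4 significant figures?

20.34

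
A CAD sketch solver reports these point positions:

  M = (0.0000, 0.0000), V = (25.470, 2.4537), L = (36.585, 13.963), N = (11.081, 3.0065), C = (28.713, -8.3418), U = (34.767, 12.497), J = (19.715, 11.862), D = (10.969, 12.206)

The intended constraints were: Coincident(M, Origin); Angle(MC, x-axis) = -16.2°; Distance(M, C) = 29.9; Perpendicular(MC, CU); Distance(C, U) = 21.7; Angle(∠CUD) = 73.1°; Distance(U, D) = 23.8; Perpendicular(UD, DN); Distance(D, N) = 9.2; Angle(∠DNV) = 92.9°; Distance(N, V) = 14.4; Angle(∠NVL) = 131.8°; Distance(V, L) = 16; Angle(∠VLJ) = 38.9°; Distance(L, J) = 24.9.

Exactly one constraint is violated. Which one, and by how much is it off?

Distance(L, J) = 24.9 — off by 7.90.

M = (0.00, 0.00) ✓; MC at -16.20° ✓; |MC| = 29.90 ✓; ∠(MC, CU) = 90.00° ✓; |CU| = 21.70 ✓; ∠CUD = 73.10° ✓; |UD| = 23.80 ✓; ∠(UD, DN) = 90.00° ✓; |DN| = 9.200 ✓; ∠DNV = 92.90° ✓; |NV| = 14.40 ✓; ∠NVL = 131.8° ✓; |VL| = 16.00 ✓; ∠VLJ = 38.90° ✓; |LJ| = 17.00 ✗.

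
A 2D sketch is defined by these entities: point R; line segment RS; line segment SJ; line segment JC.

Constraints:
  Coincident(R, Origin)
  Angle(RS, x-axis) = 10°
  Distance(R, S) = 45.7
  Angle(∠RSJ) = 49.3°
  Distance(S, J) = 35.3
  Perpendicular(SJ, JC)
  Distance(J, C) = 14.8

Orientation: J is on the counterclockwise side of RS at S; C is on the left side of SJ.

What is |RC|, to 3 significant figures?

20.6

∠RSJ = 49.3°, so SJ runs at 10.0° + (180° − 49.3°) = 141° from the x-axis; with |SJ| = 35.3, J = S + 35.3·(cos 141°, sin 141°) = (17.7, 30.3). SJ ⟂ JC; with |JC| = 14.8 on the left of SJ, C = J + 14.8·(-0.633, -0.774) = (8.32, 18.8). Then |RC| = |C − R| = 20.6.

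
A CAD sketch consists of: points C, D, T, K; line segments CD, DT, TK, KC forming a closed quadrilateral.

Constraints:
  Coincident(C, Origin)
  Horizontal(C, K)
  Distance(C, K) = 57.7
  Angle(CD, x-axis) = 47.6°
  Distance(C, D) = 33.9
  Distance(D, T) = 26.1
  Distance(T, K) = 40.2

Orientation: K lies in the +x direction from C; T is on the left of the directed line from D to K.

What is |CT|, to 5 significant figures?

59.340

C is at the origin; CK is horizontal with |CK| = 57.7 and K in +x, so K = (57.7, 0). CD runs at 47.6° with |CD| = 33.9, so D = (22.859, 25.034). T is determined by |DT| = 26.1 and |TK| = 40.2 together: it lies at the intersection of circle(D, 26.1) and circle(K, 40.2). With |DK| = 42.902, the foot of the radical line on DK is 10.556 from D and the perpendicular offset is √(26.1² − 10.556²) = 23.870. Taking the left-of-DK solution: T = (45.360, 38.259).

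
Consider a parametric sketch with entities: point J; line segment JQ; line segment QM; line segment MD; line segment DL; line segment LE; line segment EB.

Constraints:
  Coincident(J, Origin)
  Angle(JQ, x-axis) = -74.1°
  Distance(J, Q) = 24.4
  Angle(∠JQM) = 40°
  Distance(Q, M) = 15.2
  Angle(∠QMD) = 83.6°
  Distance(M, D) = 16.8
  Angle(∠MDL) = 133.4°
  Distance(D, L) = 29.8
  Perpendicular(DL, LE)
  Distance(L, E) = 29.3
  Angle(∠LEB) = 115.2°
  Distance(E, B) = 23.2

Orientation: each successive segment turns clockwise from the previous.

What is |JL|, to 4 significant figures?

34.78

∠QMD = 83.6° gives MD at 49.50° from the x-axis; with |MD| = 16.8, D = (5.009, -2.170). ∠MDL = 133.4° gives DL at 2.900° from the x-axis; with |DL| = 29.8, L = (34.77, -0.6623). Then |JL| = |L − J| = 34.78.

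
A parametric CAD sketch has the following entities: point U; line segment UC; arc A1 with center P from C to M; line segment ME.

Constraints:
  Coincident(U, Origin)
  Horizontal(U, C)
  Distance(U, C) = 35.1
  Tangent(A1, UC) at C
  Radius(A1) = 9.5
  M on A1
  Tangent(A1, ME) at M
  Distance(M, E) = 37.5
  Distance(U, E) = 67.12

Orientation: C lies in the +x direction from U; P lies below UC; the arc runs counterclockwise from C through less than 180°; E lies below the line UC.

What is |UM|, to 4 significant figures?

31.27

Checks: |PM| = 9.500 ✓; ∠(PM, ME) = 90.00° ✓; |ME| = 37.50 ✓; |UE| = 67.12 ✓.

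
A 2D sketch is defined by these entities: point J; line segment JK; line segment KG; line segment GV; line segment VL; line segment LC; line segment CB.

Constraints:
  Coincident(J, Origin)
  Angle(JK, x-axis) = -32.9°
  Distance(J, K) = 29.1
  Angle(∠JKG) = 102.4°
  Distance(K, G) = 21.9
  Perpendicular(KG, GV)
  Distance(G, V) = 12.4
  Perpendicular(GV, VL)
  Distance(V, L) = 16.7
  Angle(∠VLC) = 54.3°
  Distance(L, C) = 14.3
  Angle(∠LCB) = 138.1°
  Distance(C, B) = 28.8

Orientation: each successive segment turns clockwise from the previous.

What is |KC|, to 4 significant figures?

13.57

The perpendicularity gives VL at right angles to GV, so VL runs at 69.50°; with |VL| = 16.7, L = (11.00, -16.33). ∠VLC = 54.3° gives LC at -56.20° from the x-axis; with |LC| = 14.3, C = (18.95, -28.22). Then |KC| = |C − K| = 13.57.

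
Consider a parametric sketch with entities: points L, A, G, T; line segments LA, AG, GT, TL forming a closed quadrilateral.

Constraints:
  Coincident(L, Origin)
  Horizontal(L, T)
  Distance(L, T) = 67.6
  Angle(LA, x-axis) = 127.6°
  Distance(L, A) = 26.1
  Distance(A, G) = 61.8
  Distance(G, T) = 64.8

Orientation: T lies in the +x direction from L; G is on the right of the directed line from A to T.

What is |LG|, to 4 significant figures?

36.40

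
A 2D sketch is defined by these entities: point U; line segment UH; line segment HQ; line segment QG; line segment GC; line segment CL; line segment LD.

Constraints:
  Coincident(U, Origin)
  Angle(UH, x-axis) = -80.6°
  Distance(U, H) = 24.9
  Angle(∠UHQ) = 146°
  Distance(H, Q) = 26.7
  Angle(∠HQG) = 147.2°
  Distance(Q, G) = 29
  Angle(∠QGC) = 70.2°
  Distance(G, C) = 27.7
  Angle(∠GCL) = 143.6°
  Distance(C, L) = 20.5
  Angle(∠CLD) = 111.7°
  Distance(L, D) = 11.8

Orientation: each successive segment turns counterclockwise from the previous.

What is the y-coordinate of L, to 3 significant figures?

-8.20

∠QGC = 70.2° gives GC at 96.0° from the x-axis; with |GC| = 27.7, C = (47.7, -23.3). ∠GCL = 143.6° gives CL at 132° from the x-axis; with |CL| = 20.5, L = (33.9, -8.20). So L.y = -8.20.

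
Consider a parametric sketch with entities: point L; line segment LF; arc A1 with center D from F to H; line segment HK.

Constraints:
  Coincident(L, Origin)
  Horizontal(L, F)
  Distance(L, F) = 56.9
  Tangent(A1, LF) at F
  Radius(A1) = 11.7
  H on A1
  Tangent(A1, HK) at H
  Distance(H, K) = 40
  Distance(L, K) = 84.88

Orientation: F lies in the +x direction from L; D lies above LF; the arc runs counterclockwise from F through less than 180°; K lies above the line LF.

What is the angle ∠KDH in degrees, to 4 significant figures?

73.70°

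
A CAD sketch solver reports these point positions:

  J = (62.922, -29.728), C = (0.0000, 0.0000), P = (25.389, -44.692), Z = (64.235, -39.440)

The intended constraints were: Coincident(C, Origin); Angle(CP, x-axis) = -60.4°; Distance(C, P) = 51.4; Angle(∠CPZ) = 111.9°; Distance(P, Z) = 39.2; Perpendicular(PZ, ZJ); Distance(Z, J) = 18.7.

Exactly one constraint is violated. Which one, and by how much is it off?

Distance(Z, J) = 18.7 — off by 8.90.

C = (0.00, 0.00) ✓; CP at -60.40° ✓; |CP| = 51.40 ✓; ∠CPZ = 111.9° ✓; |PZ| = 39.20 ✓; ∠(PZ, ZJ) = 90.00° ✓; |ZJ| = 9.800 ✗.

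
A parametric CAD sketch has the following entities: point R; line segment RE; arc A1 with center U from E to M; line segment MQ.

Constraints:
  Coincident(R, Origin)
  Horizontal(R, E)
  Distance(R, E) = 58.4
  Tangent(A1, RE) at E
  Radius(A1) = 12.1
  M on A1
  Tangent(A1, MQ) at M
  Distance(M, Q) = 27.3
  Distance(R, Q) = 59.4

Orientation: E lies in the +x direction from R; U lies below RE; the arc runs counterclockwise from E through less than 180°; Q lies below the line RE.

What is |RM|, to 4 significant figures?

47.72

R is at the origin; RE is horizontal with |RE| = 58.4 and E on the +x side, so E = (58.40, 0.000). A1 meets RE tangentially, so UE is at right angles to RE, so U = E + (0, -12.1) = (58.40, -12.10). Since UM ⟂ MQ (tangency), |UQ| = √(12.1² + 27.3²) = 29.86 regardless of where M sits on A1. So Q lies on both circle(R, 59.4) and circle(U, 29.86); the below-RE intersection is Q = (44.99, -38.78). M is the foot of the tangent from Q: M = (46.31, -11.51).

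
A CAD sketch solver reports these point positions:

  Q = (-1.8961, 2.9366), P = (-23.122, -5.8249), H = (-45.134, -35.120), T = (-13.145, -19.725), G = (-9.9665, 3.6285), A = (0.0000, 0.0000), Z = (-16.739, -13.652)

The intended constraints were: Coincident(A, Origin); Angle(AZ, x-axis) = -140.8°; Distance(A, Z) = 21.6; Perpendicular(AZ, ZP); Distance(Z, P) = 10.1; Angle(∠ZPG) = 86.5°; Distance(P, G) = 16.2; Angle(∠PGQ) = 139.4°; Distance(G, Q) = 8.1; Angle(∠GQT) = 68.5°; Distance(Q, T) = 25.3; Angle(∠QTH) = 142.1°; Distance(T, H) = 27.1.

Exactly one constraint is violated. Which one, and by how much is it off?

Distance(T, H) = 27.1 — off by 8.40.

A = (0.00, 0.00) ✓; AZ at -140.8° ✓; |AZ| = 21.60 ✓; ∠(AZ, ZP) = 90.00° ✓; |ZP| = 10.10 ✓; ∠ZPG = 86.50° ✓; |PG| = 16.20 ✓; ∠PGQ = 139.4° ✓; |GQ| = 8.100 ✓; ∠GQT = 68.50° ✓; |QT| = 25.30 ✓; ∠QTH = 142.1° ✓; |TH| = 35.50 ✗.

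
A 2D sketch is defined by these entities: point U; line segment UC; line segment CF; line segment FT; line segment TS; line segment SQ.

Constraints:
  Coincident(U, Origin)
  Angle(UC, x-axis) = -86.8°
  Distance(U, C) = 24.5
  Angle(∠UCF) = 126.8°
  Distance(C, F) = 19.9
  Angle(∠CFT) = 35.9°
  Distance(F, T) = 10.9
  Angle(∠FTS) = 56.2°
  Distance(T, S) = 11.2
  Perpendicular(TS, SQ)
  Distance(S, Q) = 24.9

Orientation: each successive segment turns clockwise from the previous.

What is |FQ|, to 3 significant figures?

16.7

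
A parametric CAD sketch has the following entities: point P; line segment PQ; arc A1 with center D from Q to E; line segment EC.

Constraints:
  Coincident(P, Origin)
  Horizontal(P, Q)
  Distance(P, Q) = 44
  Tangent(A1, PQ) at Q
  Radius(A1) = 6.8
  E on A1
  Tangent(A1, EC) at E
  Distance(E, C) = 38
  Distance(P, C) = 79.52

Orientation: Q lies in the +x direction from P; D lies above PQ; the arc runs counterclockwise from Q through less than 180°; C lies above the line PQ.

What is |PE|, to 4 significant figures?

49.50

P is at the origin; PQ is horizontal with |PQ| = 44.0 and Q on the +x side, so Q = (44.00, 0.000). The tangent condition forces DQ to be normal to PQ, so D = Q + (0, 6.8) = (44.00, 6.800). Since DE ⟂ EC (tangency), |DC| = √(6.8² + 38.0²) = 38.60 regardless of where E sits on A1. So C lies on both circle(P, 79.52) and circle(D, 38.60); the above-PQ intersection is C = (72.35, 33.00). E is the foot of the tangent from C: E = (49.42, 2.698).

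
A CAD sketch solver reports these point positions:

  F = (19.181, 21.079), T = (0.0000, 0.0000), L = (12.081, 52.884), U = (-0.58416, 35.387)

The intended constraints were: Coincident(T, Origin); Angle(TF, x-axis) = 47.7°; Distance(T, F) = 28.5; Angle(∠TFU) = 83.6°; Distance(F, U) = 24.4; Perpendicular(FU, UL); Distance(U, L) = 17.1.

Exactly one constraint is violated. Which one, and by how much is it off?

Distance(U, L) = 17.1 — off by 4.50.

T = (0.00, 0.00) ✓; TF at 47.70° ✓; |TF| = 28.50 ✓; ∠TFU = 83.60° ✓; |FU| = 24.40 ✓; ∠(FU, UL) = 90.00° ✓; |UL| = 21.60 ✗.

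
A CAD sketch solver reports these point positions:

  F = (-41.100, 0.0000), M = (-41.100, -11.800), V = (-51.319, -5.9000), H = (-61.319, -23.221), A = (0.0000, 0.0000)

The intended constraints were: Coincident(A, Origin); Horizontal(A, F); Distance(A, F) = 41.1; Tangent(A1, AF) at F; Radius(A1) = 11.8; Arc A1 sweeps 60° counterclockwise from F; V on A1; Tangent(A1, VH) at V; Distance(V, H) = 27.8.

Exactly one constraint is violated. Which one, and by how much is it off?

Distance(V, H) = 27.8 — off by 7.80.

A = (0.00, 0.00) ✓; A.y = 0.00, F.y = 0.00 ✓; |AF| = 41.10 ✓; ∠(MF, FA) = 90.00° ✓; |MF| = 11.80 ✓; bearing(M→V) − bearing(M→F) = 60.00° ✓; |MV| = 11.80 ✓; ∠(MV, VH) = 90.00° ✓; |VH| = 20.00 ✗.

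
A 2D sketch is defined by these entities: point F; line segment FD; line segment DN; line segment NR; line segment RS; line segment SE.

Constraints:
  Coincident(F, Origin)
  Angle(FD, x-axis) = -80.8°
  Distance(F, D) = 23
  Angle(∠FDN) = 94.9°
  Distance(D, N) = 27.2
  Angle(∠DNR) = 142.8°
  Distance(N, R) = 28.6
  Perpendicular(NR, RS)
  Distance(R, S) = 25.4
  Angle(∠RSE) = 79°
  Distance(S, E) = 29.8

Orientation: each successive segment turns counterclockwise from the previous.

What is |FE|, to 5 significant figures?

18.375

F is at the origin; FD runs at -80.8° with length 23.0, so D = (3.6773, -22.704). ∠FDN = 94.9° gives DN at 4.3000° from the x-axis; with |DN| = 27.2, N = (30.801, -20.665). ∠DNR = 142.8° gives NR at 41.500° from the x-axis; with |NR| = 28.6, R = (52.221, -1.7138). NR is perpendicular to RS, so RS runs at 131.50°; with |RS| = 25.4, S = (35.390, 17.310). ∠RSE = 79.0° gives SE at -127.50° from the x-axis; with |SE| = 29.8, E = (17.249, -6.3322). Then |FE| = |E − F| = 18.375.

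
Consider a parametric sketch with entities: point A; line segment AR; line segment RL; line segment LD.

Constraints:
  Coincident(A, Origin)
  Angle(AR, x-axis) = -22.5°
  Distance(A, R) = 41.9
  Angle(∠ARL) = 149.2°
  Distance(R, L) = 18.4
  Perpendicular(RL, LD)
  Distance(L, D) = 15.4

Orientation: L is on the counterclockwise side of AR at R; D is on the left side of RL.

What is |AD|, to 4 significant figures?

54.73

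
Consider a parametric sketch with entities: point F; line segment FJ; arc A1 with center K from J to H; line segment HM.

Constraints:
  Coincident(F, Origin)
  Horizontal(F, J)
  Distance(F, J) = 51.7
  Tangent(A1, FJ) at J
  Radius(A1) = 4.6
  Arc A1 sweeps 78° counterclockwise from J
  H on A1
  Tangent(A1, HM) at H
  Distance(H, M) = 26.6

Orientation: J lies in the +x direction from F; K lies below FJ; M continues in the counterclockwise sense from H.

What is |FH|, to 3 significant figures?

47.3

F is at the origin; F and J share the same y with |FJ| = 51.7 and J on the +x side, so J = (51.7, 0.00). Since A1 is tangent to FJ there, KJ ⟂ FJ, so K = J + (0, -4.6) = (51.7, -4.60). On A1, J sits at bearing 90° from K; a 78° counterclockwise sweep puts H at bearing 168°, so H = K + 4.6·(cos 168°, sin 168°) = (47.2, -3.64). Then |FH| = |H − F| = 47.3.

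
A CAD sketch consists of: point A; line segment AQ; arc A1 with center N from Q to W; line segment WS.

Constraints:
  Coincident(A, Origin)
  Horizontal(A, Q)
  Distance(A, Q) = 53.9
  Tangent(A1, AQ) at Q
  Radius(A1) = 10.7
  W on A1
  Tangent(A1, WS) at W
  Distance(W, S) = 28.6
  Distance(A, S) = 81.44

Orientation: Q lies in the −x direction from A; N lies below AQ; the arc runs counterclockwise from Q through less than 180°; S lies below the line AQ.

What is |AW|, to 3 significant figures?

64.2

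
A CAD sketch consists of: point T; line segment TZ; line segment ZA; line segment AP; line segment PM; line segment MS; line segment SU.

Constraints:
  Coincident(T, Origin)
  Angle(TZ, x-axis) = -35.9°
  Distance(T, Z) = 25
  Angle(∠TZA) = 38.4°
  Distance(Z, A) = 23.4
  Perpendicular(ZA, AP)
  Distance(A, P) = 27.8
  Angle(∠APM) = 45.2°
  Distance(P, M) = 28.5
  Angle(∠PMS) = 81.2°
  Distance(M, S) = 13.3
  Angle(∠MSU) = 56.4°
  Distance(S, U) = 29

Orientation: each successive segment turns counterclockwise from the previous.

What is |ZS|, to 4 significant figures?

13.88

∠APM = 45.2° gives PM at -29.50° from the x-axis; with |PM| = 28.5, M = (11.96, -13.69). ∠PMS = 81.2° gives MS at 69.30° from the x-axis; with |MS| = 13.3, S = (16.66, -1.248). Then |ZS| = |S − Z| = 13.88.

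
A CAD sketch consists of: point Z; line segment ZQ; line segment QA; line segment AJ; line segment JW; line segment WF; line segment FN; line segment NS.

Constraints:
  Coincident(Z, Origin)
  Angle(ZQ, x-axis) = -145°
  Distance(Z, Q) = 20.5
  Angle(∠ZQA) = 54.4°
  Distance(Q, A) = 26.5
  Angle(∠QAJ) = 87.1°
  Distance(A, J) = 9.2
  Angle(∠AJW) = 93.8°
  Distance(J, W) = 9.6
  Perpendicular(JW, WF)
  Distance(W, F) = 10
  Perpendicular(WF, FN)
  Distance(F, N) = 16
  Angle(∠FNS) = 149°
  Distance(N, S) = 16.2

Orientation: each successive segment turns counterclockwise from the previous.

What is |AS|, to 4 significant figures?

21.07

Z is at the origin; ZQ runs at -145.0° with length 20.5, so Q = (-16.79, -11.76). ∠ZQA = 54.4° gives QA at -19.40° from the x-axis; with |QA| = 26.5, A = (8.203, -20.56). ∠QAJ = 87.1° gives AJ at 73.50° from the x-axis; with |AJ| = 9.2, J = (10.82, -11.74). ∠AJW = 93.8° gives JW at 159.7° from the x-axis; with |JW| = 9.6, W = (1.812, -8.409). JW ⟂ WF, so WF runs at -110.3°; with |WF| = 10.0, F = (-1.657, -17.79). The perpendicularity gives FN at right angles to WF, so FN runs at -20.30°; with |FN| = 16.0, N = (13.35, -23.34). ∠FNS = 149.0° gives NS at 10.70° from the x-axis; with |NS| = 16.2, S = (29.27, -20.33). Then |AS| = |S − A| = 21.07.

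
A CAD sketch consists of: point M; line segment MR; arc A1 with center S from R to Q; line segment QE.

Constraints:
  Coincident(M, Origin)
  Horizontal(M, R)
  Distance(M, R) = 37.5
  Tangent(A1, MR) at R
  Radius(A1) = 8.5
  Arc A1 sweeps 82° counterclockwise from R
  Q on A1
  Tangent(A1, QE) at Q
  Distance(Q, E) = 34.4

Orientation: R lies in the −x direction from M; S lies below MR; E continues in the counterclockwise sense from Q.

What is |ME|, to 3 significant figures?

65.4

On A1, R sits at bearing 90° from S; an 82° counterclockwise sweep puts Q at bearing 172°, so Q = S + 8.5·(cos 172°, sin 172°) = (-45.9, -7.32). The tangent condition forces SQ to be normal to QE, so QE runs along (−sin 172°, cos 172°); with |QE| = 34.4, E = (-50.7, -41.4). Then |ME| = |E − M| = 65.4.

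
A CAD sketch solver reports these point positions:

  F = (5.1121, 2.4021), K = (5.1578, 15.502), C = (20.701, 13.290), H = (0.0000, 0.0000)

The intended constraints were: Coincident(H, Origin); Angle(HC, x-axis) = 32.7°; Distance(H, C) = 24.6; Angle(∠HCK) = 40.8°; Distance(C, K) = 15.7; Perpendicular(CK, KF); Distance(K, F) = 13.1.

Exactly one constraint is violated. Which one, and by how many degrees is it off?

Perpendicular(CK, KF) — off by 7.90°.

H = (0.00, 0.00) ✓; HC at 32.70° ✓; |HC| = 24.60 ✓; ∠HCK = 40.80° ✓; |CK| = 15.70 ✓; ∠(CK, KF) = 97.90° ✗; |KF| = 13.10 ✓.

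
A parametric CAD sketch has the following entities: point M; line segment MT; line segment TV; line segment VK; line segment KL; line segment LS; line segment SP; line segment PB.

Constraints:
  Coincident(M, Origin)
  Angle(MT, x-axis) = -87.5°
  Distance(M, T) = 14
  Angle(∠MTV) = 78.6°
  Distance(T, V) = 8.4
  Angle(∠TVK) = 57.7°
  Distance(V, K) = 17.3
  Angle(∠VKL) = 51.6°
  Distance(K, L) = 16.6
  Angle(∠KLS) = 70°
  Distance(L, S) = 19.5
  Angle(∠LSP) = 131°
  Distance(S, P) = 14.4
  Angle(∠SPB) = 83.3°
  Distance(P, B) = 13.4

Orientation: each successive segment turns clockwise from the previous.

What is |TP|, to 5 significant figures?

24.678

M is at the origin; MT runs at -87.5° with length 14.0, so T = (0.61067, -13.987). ∠MTV = 78.6° gives TV at 171.10° from the x-axis; with |TV| = 8.4, V = (-7.6882, -12.687). ∠TVK = 57.7° gives VK at 48.800° from the x-axis; with |VK| = 17.3, K = (3.7071, 0.32967). ∠VKL = 51.6° gives KL at -79.600° from the x-axis; with |KL| = 16.6, L = (6.7038, -15.998). ∠KLS = 70.0° gives LS at 170.40° from the x-axis; with |LS| = 19.5, S = (-12.523, -12.746). ∠LSP = 131.0° gives SP at 121.40° from the x-axis; with |SP| = 14.4, P = (-20.026, -0.45449). Then |TP| = |P − T| = 24.678.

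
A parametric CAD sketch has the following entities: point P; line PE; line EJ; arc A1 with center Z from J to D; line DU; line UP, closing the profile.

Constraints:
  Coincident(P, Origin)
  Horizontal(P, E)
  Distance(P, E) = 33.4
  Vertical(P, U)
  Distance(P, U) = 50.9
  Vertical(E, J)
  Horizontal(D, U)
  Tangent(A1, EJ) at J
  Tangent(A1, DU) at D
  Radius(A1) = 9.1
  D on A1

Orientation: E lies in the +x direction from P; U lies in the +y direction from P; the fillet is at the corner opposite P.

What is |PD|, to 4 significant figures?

56.40

P is at the origin; PE is horizontal with |PE| = 33.4 and E on the +x side, so E = (33.40, 0.000). PU is vertical with |PU| = 50.9 and U on the +y side, so U = (0.000, 50.90). The virtual corner opposite P is at (33.40, 50.90). A1 meets EJ tangentially, so ZJ is at right angles to EJ and the tangent condition forces ZD to be normal to DU, with radius 9.1, so the center Z sits 9.1 in from both sides at Z = (24.30, 41.80). That places the tangent points at J = (33.40, 41.80) on EJ and D = (24.30, 50.90) on DU. Then |PD| = |D − P| = 56.40.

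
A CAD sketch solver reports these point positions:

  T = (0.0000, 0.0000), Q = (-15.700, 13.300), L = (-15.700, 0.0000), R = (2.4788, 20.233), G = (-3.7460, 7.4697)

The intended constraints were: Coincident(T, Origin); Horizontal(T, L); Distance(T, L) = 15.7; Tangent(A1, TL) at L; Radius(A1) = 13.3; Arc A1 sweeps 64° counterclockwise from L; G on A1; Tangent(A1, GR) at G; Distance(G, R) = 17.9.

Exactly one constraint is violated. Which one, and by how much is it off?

Distance(G, R) = 17.9 — off by 3.70.

T = (0.00, 0.00) ✓; T.y = 0.00, L.y = 0.00 ✓; |TL| = 15.70 ✓; ∠(QL, LT) = 90.00° ✓; |QL| = 13.30 ✓; bearing(Q→G) − bearing(Q→L) = 64.00° ✓; |QG| = 13.30 ✓; ∠(QG, GR) = 90.00° ✓; |GR| = 14.20 ✗.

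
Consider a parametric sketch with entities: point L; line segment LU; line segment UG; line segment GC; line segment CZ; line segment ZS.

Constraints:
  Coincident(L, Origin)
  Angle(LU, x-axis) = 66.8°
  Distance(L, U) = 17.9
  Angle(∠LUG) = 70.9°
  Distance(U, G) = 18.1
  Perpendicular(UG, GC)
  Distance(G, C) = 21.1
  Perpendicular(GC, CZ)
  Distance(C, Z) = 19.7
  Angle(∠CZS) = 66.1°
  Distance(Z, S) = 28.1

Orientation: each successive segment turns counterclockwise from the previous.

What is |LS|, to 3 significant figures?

21.9

L is at the origin; LU runs at 66.8° with length 17.9, so U = (7.05, 16.5). ∠LUG = 70.9° gives UG at 176° from the x-axis; with |UG| = 18.1, G = (-11.0, 17.7). UG is perpendicular to GC, so GC runs at -94.1°; with |GC| = 21.1, C = (-12.5, -3.30). GC ⟂ CZ, so CZ runs at -4.10°; with |CZ| = 19.7, Z = (7.14, -4.71). ∠CZS = 66.1° gives ZS at 110° from the x-axis; with |ZS| = 28.1, S = (-2.38, 21.7). Then |LS| = |S − L| = 21.9.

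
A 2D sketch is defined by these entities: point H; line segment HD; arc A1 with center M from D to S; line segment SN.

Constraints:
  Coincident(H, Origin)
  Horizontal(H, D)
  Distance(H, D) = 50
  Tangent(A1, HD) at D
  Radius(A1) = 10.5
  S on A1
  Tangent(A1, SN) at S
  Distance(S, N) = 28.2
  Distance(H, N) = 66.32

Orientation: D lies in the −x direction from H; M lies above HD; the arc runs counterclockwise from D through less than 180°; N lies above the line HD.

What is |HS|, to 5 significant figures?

43.183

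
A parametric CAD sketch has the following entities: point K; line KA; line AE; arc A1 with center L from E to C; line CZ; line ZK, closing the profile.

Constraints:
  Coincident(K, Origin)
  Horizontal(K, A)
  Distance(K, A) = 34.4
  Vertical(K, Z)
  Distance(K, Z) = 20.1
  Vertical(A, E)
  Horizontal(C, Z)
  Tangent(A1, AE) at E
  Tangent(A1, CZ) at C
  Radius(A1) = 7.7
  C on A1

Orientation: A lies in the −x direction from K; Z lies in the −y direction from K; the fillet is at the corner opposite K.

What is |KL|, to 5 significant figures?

29.439

K is at the origin; K and A share the same y with |KA| = 34.4 and A on the −x side, so A = (-34.400, 0.0000). K and Z share the same x with |KZ| = 20.1 and Z on the −y side, so Z = (0.0000, -20.100). The virtual corner opposite K is at (-34.400, -20.100). Tangency of A1 to AE means the radius LE is perpendicular to AE and A1 meets CZ tangentially, so LC is at right angles to CZ, with radius 7.7, so the center L sits 7.7 in from both sides at L = (-26.700, -12.400). Then |KL| = |L − K| = 29.439.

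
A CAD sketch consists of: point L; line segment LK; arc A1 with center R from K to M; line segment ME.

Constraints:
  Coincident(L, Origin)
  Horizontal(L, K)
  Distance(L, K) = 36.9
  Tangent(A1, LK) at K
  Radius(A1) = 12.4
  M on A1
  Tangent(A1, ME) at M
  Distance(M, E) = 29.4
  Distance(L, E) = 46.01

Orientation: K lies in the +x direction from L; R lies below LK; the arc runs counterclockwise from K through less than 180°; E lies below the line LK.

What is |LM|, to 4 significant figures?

27.01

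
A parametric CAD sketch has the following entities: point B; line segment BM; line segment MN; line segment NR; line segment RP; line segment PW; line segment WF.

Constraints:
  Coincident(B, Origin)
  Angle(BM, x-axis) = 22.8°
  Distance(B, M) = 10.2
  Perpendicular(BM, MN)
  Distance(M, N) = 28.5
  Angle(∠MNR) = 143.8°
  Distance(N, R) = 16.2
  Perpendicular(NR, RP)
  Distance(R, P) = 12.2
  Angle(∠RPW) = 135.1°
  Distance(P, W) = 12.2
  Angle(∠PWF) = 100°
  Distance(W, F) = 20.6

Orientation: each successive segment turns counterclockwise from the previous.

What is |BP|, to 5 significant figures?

35.581

∠MNR = 143.8° gives NR at 149.00° from the x-axis; with |NR| = 16.2, R = (-15.527, 38.569). NR is perpendicular to RP, so RP runs at -121.00°; with |RP| = 12.2, P = (-21.811, 28.112). Then |BP| = |P − B| = 35.581.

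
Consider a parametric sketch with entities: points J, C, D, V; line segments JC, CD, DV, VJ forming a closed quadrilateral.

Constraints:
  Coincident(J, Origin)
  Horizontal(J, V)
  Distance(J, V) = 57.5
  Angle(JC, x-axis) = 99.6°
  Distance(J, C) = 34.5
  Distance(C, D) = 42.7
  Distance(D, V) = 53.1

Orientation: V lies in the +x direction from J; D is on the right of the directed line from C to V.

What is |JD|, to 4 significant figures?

8.822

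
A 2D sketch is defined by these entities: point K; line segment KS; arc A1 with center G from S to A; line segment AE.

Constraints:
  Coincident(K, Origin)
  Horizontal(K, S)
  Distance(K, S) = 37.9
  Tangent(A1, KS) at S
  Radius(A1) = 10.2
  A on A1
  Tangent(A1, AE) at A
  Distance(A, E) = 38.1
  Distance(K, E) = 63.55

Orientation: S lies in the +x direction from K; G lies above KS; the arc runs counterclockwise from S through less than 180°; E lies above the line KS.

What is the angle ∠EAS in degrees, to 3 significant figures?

129°

Checks: ∠(GS, SK) = 90.00° ✓; |GS| = 10.20 ✓; |GA| = 10.20 ✓; ∠(GA, AE) = 90.00° ✓; |AE| = 38.10 ✓; |KE| = 63.55 ✓.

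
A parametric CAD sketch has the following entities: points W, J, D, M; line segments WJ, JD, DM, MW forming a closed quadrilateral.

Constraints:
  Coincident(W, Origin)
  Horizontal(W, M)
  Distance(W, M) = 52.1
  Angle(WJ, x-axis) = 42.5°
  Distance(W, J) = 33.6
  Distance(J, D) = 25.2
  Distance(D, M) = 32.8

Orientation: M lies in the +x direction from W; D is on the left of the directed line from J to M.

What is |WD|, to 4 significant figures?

57.97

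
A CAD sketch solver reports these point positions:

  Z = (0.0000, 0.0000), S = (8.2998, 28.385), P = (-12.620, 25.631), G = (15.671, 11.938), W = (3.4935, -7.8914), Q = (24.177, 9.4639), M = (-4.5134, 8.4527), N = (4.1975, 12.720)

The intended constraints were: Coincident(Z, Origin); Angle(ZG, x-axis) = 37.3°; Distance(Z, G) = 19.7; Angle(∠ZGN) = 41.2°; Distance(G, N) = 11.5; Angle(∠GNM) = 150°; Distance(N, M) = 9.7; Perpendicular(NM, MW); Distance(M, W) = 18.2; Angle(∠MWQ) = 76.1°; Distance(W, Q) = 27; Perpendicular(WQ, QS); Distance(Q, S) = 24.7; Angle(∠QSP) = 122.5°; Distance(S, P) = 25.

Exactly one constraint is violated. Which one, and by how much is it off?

Distance(S, P) = 25 — off by 3.90.

Z = (0.00, 0.00) ✓; ZG at 37.30° ✓; |ZG| = 19.70 ✓; ∠ZGN = 41.20° ✓; |GN| = 11.50 ✓; ∠GNM = 150.0° ✓; |NM| = 9.700 ✓; ∠(NM, MW) = 90.00° ✓; |MW| = 18.20 ✓; ∠MWQ = 76.10° ✓; |WQ| = 27.00 ✓; ∠(WQ, QS) = 90.00° ✓; |QS| = 24.70 ✓; ∠QSP = 122.5° ✓; |SP| = 21.10 ✗.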